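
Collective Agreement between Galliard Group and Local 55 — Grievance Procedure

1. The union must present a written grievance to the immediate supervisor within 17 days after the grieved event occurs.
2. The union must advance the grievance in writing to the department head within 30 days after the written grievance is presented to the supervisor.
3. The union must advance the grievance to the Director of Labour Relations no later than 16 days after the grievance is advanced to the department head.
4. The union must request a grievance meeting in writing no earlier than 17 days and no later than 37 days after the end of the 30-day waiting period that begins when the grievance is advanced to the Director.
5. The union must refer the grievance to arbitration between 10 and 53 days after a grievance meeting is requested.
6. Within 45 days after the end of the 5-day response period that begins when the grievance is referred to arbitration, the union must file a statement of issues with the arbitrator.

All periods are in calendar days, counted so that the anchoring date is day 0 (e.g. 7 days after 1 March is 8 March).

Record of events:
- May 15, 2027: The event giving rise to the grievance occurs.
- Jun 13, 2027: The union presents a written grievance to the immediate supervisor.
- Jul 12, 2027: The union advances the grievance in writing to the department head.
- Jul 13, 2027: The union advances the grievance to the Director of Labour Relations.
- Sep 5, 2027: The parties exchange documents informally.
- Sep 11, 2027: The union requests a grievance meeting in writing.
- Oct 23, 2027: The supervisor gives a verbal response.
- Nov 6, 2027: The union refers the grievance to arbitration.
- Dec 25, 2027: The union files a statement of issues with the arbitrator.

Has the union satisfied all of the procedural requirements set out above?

Step 1: 17 days after May 15, 2027 (when the grieved event occurs) is Jun 1, 2027; Jun 13, 2027 misses that deadline by 12 days.
Later steps need not be reached.

No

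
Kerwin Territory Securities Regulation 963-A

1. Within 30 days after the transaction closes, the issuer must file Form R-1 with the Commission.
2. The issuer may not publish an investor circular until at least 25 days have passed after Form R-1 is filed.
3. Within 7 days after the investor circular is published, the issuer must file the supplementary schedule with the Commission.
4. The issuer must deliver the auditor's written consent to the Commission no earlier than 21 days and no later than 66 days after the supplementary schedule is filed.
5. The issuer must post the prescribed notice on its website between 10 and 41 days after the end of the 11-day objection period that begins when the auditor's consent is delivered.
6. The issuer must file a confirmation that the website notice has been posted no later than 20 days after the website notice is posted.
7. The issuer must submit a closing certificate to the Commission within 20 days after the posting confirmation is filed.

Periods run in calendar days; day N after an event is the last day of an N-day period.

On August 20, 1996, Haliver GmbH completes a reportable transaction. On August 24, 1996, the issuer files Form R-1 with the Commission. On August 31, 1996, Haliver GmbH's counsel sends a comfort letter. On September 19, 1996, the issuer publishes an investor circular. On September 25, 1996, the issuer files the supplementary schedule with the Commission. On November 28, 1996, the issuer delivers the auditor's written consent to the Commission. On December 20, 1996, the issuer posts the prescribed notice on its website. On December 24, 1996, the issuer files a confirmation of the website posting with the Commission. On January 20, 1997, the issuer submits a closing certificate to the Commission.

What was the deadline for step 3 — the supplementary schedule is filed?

Step 3 runs from September 19, 1996, when the investor circular is published. 7 days after September 19, 1996 is September 26, 1996.

September 26, 1996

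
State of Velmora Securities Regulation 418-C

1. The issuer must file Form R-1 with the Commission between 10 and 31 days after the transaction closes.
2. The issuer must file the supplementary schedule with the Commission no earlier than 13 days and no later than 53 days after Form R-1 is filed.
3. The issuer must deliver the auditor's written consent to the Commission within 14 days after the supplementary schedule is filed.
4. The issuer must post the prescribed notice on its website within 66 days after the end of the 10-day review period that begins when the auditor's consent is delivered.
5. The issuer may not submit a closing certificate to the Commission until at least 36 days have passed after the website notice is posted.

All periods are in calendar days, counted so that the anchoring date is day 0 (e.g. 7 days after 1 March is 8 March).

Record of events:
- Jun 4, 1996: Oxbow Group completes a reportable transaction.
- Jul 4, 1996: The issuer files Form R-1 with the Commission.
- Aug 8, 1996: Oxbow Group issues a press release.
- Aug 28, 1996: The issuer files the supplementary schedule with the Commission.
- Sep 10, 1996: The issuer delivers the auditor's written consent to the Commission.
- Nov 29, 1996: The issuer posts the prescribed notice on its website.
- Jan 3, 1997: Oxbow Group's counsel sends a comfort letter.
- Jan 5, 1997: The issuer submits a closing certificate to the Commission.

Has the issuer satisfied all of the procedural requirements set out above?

No

Step 1 — 10 and 31 days from Jun 4, 1996 (when the transaction closes) are Jun 14, 1996 and Jul 5, 1996 respectively; Jul 4, 1996 falls inside that range.
Step 2 — 13 and 53 days from Jul 4, 1996 (when Form R-1 is filed) are Jul 17, 1996 and Aug 26, 1996 respectively; done Aug 28, 1996 — 2 days after the window closed.
Later steps need not be reached.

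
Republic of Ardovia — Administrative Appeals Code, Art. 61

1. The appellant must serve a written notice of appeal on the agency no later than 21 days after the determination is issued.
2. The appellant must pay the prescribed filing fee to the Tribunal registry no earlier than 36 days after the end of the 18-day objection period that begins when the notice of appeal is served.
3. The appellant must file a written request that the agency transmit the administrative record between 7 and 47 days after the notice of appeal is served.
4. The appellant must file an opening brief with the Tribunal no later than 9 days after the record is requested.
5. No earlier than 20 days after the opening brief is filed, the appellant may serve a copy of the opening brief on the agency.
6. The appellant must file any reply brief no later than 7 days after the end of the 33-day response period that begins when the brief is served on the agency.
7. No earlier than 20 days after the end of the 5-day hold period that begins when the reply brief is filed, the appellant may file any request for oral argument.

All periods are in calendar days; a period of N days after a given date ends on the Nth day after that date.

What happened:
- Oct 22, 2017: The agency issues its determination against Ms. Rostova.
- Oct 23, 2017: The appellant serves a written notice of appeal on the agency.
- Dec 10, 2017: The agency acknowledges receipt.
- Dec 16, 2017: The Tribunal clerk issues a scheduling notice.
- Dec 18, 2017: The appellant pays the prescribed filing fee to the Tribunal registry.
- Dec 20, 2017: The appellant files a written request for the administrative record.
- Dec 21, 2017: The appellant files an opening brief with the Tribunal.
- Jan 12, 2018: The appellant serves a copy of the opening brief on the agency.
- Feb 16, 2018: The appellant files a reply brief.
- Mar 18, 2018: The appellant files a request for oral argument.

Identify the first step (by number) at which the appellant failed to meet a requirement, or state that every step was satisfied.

Step 3

(1) due by Oct 22, 2017 + 21 days = Nov 12, 2017; Oct 23, 2017 is within that limit.
(2) permitted from Nov 10, 2017 + 36 days = Dec 16, 2017 onward; done Dec 18, 2017, after the minimum wait.
(3) the permitted window runs from Oct 23, 2017 + 7 = Oct 30, 2017 to Oct 23, 2017 + 47 = Dec 9, 2017; done Dec 20, 2017 — 11 days after the window closed.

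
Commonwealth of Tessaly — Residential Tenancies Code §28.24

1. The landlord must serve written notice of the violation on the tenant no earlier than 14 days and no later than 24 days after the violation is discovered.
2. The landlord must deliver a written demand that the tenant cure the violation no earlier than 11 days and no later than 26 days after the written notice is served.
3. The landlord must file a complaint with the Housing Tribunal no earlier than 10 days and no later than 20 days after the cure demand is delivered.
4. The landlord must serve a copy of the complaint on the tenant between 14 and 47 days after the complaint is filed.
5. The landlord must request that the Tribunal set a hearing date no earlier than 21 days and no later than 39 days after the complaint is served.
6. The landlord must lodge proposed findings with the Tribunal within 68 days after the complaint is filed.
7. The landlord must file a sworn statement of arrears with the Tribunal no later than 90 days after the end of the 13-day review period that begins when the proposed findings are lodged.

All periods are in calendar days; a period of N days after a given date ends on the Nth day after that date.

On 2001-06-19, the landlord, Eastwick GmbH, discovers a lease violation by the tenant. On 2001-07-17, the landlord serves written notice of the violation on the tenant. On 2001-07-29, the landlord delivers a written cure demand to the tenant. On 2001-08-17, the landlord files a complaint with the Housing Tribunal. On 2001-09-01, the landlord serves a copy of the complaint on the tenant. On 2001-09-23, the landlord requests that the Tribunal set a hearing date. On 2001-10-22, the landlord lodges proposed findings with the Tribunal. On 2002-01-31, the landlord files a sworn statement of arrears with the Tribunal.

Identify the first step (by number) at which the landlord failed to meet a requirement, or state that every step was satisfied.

Step 1: the window is 14–24 days after 2001-06-19 (when the violation is discovered), so 2001-07-03 through 2001-07-13; done 2001-07-17 — 4 days after the window closed.
That is the first point of non-compliance.

Step 1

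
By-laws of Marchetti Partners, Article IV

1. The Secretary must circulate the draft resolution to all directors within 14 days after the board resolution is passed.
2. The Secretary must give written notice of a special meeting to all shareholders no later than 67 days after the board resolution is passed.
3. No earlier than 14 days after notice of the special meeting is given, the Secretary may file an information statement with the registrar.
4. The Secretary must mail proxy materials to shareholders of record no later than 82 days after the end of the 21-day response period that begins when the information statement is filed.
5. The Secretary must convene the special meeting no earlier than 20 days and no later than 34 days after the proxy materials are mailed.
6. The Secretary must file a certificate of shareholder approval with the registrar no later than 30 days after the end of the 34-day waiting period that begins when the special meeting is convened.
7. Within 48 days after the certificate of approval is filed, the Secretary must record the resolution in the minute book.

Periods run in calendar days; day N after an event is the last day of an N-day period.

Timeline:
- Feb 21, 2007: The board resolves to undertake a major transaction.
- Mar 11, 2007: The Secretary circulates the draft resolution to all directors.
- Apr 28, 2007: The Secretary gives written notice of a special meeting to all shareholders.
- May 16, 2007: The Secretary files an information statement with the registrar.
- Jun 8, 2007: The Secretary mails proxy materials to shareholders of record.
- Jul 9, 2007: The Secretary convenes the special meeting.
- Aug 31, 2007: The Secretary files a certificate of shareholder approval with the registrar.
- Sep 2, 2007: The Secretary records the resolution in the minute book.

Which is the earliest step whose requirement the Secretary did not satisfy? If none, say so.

Step 1

(1) due by Feb 21, 2007 + 14 days = Mar 7, 2007; Mar 11, 2007 misses that deadline by 4 days.
Later steps need not be reached.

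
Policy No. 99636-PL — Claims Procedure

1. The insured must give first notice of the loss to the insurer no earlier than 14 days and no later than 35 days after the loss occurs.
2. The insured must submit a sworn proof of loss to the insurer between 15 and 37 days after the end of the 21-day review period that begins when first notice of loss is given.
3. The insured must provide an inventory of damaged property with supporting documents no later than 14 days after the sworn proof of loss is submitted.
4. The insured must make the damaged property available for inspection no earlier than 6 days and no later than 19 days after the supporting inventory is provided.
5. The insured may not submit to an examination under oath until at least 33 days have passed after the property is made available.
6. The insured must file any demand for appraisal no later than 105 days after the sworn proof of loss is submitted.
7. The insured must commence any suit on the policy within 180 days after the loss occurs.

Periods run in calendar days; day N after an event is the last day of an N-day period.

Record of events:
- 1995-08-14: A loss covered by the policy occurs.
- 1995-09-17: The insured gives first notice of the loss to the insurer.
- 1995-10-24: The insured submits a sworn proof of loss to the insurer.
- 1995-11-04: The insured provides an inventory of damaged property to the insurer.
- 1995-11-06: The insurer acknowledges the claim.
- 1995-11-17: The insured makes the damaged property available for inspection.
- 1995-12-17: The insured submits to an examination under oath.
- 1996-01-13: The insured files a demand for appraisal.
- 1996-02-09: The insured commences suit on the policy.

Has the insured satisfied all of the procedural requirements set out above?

Step 1: the window is 14–35 days after 1995-08-14 (when the loss occurs), so 1995-08-28 through 1995-09-18; 1995-09-17 falls inside that range.
Step 2: the window is 15–37 days after 1995-10-08 (end of the 21-day review period, which began when first notice of loss is given on 1995-09-17), so 1995-10-23 through 1995-11-14; 1995-10-24 falls inside that range.
Step 3: 14 days after 1995-10-24 (when the sworn proof of loss is submitted) is 1995-11-07; 1995-11-04 is within that limit.
Step 4: the window is 6–19 days after 1995-11-04 (when the supporting inventory is provided), so 1995-11-10 through 1995-11-23; 1995-11-17 falls inside that range.
Step 5: the earliest permitted date is 33 days after 1995-11-17 (when the property is made available), i.e. 1995-12-20; done 1995-12-17 — 3 days too early.

No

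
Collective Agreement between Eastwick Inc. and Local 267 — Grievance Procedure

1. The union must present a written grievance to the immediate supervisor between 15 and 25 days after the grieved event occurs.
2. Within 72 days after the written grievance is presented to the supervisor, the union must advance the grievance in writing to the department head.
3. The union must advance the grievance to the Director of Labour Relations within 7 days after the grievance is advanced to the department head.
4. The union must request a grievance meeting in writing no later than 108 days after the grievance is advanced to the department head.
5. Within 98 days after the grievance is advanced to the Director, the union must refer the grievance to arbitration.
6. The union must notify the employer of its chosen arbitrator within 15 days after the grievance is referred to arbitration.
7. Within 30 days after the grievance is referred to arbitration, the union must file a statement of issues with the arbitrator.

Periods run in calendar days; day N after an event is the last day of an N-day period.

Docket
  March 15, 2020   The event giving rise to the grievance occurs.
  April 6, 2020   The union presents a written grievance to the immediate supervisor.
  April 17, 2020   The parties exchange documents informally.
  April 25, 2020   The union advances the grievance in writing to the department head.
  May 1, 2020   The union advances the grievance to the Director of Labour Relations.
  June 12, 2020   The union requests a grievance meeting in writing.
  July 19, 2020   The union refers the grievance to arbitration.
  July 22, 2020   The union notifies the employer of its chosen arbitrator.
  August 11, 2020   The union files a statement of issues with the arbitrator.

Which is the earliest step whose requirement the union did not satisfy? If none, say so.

(1) the permitted window runs from March 15, 2020 + 15 = March 30, 2020 to March 15, 2020 + 25 = April 9, 2020; done April 6, 2020 — within the window.
(2) due by April 6, 2020 + 72 days = June 17, 2020; completed April 25, 2020, before the deadline.
(3) due by April 25, 2020 + 7 days = May 2, 2020; done May 1, 2020 — timely.
(4) due by April 25, 2020 + 108 days = August 11, 2020; completed June 12, 2020, before the deadline.
(5) due by May 1, 2020 + 98 days = August 7, 2020; done July 19, 2020 — timely.
(6) due by July 19, 2020 + 15 days = August 3, 2020; done July 22, 2020 — timely.
(7) due by July 19, 2020 + 30 days = August 18, 2020; completed August 11, 2020, before the deadline.

None — every step was satisfied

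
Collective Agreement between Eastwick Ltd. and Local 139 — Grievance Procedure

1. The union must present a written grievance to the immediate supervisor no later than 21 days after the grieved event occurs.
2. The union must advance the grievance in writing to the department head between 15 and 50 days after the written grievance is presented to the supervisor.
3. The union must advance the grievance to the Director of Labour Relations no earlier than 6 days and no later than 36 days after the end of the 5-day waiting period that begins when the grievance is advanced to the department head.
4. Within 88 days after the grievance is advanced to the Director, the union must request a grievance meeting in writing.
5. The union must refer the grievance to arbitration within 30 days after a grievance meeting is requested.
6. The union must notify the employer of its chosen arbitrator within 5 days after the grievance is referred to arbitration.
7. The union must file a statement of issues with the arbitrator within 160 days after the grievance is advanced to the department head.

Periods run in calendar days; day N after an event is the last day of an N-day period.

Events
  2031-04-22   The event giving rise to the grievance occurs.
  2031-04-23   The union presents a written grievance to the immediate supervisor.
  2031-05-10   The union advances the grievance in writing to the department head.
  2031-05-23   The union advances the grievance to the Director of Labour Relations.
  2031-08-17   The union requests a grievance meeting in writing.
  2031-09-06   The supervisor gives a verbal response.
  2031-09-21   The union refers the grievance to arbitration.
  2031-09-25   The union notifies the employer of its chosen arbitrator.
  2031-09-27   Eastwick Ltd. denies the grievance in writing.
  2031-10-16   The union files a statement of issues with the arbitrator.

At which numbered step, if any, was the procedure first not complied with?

Step 5

(1) due by 2031-04-22 + 21 days = 2031-05-13; completed 2031-04-23, before the deadline.
(2) the permitted window runs from 2031-04-23 + 15 = 2031-05-08 to 2031-04-23 + 50 = 2031-06-12; done 2031-05-10 — within the window.
(3) the permitted window runs from 2031-05-15 + 6 = 2031-05-21 to 2031-05-15 + 36 = 2031-06-20; 2031-05-23 falls inside that range.
(4) due by 2031-05-23 + 88 days = 2031-08-19; 2031-08-17 is within that limit.
(5) due by 2031-08-17 + 30 days = 2031-09-16; 2031-09-21 misses that deadline by 5 days.
No need to go further; step 5 was not satisfied.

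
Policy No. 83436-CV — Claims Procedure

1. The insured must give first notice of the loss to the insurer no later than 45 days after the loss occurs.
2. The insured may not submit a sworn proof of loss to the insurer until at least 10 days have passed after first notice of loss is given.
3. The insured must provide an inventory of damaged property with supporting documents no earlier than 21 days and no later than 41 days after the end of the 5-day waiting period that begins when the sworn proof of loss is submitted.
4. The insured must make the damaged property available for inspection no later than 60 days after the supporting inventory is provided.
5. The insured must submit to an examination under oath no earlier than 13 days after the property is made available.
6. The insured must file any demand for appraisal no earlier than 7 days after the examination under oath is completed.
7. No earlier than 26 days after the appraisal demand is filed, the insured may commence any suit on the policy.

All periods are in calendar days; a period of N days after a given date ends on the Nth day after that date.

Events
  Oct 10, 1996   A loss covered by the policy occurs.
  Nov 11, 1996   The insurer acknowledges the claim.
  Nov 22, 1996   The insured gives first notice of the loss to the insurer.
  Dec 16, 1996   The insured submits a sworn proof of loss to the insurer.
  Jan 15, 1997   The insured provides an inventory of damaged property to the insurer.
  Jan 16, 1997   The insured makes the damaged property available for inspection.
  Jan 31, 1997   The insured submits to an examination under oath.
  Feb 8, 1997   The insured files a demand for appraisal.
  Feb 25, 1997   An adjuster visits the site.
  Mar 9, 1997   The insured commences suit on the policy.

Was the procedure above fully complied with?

Step 1 — counting 45 days from Oct 10, 1996 (when the loss occurs) gives a deadline of Nov 24, 1996; completed Nov 22, 1996, before the deadline.
Step 2 — must wait 10 days from Nov 22, 1996 (when first notice of loss is given), so not before Dec 2, 1996; done Dec 16, 1996 — permitted.
Step 3 — 21 and 41 days from Dec 21, 1996 (end of the 5-day waiting period, which began when the sworn proof of loss is submitted on Dec 16, 1996) are Jan 11, 1997 and Jan 31, 1997 respectively; Jan 15, 1997 falls inside that range.
Step 4 — counting 60 days from Jan 15, 1997 (when the supporting inventory is provided) gives a deadline of Mar 16, 1997; done Jan 16, 1997 — timely.
Step 5 — must wait 13 days from Jan 16, 1997 (when the property is made available), so not before Jan 29, 1997; done Jan 31, 1997 — permitted.
Step 6 — must wait 7 days from Jan 31, 1997 (when the examination under oath is completed), so not before Feb 7, 1997; Feb 8, 1997 is on or after that date.
Step 7 — must wait 26 days from Feb 8, 1997 (when the appraisal demand is filed), so not before Mar 6, 1997; Mar 9, 1997 is on or after that date.

Yes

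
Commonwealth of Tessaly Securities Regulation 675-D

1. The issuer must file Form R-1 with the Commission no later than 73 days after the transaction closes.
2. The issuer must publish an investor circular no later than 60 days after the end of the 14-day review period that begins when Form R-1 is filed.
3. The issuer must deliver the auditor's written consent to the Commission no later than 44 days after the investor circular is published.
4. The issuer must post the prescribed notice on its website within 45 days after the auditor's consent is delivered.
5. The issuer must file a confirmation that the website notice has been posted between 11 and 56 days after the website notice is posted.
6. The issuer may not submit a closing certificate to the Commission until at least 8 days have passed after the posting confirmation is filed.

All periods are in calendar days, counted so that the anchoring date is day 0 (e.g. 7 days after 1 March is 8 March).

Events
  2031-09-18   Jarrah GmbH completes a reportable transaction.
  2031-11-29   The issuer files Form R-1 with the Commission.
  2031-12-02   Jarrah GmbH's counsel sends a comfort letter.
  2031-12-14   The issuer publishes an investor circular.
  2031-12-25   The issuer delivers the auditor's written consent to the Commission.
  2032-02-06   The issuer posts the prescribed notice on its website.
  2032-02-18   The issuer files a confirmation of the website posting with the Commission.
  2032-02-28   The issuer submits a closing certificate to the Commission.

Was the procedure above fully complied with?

Yes

Step 1 — counting 73 days from 2031-09-18 (when the transaction closes) gives a deadline of 2031-11-30; completed 2031-11-29, before the deadline.
Step 2 — counting 60 days from 2031-12-13 (end of the 14-day review period, which began when Form R-1 is filed on 2031-11-29) gives a deadline of 2032-02-11; done 2031-12-14 — timely.
Step 3 — counting 44 days from 2031-12-14 (when the investor circular is published) gives a deadline of 2032-01-27; completed 2031-12-25, before the deadline.
Step 4 — counting 45 days from 2031-12-25 (when the auditor's consent is delivered) gives a deadline of 2032-02-08; 2032-02-06 is within that limit.
Step 5 — 11 and 56 days from 2032-02-06 (when the website notice is posted) are 2032-02-17 and 2032-04-02 respectively; done 2032-02-18, which is between those dates.
Step 6 — must wait 8 days from 2032-02-18 (when the posting confirmation is filed), so not before 2032-02-26; done 2032-02-28, after the minimum wait.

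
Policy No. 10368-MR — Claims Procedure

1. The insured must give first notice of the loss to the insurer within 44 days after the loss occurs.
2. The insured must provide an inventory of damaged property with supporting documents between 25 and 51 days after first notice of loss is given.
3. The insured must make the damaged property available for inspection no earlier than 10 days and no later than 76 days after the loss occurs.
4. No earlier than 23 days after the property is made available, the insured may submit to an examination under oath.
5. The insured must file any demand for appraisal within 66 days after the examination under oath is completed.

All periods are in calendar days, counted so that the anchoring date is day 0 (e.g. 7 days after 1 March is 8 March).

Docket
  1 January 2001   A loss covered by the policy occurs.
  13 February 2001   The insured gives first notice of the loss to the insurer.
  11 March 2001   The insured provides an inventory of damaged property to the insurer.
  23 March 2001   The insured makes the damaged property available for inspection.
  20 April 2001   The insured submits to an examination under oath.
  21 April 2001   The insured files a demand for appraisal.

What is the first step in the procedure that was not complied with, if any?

(1) due by 1 January 2001 + 44 days = 14 February 2001; done 13 February 2001 — timely.
(2) the permitted window runs from 13 February 2001 + 25 = 10 March 2001 to 13 February 2001 + 51 = 5 April 2001; done 11 March 2001, which is between those dates.
(3) the permitted window runs from 1 January 2001 + 10 = 11 January 2001 to 1 January 2001 + 76 = 18 March 2001; done 23 March 2001 — 5 days after the window closed.
The procedure was therefore not followed at step 3.

Step 3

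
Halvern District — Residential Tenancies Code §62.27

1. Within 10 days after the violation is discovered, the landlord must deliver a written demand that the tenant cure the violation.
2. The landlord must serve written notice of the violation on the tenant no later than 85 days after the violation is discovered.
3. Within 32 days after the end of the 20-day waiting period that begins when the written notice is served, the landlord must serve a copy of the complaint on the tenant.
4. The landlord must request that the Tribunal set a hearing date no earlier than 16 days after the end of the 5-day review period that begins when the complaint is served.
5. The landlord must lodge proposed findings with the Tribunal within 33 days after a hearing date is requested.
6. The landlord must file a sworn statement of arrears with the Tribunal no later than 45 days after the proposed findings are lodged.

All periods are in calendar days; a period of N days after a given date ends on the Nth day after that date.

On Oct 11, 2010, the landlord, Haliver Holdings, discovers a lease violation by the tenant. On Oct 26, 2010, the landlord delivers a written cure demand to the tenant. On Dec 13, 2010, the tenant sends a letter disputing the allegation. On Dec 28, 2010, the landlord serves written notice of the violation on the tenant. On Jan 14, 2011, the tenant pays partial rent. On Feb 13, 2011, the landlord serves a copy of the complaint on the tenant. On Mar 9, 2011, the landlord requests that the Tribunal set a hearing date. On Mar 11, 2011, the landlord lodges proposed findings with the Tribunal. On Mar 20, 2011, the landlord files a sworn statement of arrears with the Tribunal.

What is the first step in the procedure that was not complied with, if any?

Step 1

(1) due by Oct 11, 2010 + 10 days = Oct 21, 2010; done Oct 26, 2010 — 5 days late.
That is the first point of non-compliance.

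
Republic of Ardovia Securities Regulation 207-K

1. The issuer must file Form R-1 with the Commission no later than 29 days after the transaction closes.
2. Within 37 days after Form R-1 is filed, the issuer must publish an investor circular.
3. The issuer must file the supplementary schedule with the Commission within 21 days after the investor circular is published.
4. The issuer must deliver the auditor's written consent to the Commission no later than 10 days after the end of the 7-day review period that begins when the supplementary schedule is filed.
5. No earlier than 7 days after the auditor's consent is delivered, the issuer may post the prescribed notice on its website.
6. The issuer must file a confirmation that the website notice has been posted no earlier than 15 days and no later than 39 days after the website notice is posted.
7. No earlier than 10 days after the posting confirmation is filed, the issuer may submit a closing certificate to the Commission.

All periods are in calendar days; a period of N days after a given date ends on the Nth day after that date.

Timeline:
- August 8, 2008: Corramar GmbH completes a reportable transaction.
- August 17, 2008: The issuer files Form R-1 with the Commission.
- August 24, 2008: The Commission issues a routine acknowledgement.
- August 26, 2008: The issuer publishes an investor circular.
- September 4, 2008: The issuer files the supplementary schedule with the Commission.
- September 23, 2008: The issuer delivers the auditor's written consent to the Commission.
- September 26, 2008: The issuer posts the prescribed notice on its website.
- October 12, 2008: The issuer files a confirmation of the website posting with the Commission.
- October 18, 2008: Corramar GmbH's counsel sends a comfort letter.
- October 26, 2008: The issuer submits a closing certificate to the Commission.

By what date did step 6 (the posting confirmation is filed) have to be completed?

November 4, 2008

Step 6 runs from September 26, 2008, when the website notice is posted. The window is 15–39 days after September 26, 2008; it closes on November 4, 2008.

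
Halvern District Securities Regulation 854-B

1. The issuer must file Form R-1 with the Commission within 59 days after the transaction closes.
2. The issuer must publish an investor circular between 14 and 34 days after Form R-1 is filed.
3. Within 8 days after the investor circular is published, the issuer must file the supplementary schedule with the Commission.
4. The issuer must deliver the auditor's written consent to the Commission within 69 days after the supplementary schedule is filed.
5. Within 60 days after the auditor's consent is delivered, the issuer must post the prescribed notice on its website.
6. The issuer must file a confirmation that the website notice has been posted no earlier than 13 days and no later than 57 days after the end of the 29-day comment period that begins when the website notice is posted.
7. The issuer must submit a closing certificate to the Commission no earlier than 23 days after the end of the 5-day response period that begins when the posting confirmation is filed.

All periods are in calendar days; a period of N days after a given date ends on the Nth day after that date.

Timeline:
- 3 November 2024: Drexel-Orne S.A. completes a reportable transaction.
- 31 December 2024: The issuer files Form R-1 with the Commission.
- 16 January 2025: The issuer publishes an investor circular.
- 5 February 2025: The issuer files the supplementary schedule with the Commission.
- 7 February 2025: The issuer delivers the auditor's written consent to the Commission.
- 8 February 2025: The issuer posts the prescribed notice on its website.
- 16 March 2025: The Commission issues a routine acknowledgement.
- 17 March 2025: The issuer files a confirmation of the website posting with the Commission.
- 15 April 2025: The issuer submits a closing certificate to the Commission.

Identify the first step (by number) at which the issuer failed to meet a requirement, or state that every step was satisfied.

Step 3

(1) due by 3 November 2024 + 59 days = 1 January 2025; completed 31 December 2024, before the deadline.
(2) the permitted window runs from 31 December 2024 + 14 = 14 January 2025 to 31 December 2024 + 34 = 3 February 2025; done 16 January 2025, which is between those dates.
(3) due by 16 January 2025 + 8 days = 24 January 2025; 5 February 2025 misses that deadline by 12 days.
The analysis stops there.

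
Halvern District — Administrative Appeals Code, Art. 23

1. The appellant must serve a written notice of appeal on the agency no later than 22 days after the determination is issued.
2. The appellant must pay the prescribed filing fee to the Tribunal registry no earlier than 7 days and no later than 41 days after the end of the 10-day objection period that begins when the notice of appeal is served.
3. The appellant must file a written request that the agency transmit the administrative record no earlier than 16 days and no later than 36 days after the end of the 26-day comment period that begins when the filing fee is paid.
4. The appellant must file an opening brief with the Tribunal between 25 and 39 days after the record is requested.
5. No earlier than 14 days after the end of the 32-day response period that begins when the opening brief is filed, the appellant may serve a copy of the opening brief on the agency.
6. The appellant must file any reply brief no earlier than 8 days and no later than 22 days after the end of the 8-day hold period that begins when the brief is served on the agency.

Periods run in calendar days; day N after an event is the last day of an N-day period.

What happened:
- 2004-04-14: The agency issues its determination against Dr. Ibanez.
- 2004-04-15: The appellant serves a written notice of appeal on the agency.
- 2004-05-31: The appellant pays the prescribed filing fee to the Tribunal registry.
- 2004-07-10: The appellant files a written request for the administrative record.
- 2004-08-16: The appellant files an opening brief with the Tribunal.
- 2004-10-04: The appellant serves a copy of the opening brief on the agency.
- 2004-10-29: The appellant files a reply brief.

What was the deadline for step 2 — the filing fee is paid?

2004-06-05

The notice of appeal is served on 2004-04-15; the 10-day objection period therefore ends 2004-04-25, and step 2 runs from that date. The window is 7–41 days after 2004-04-25; it closes on 2004-06-05.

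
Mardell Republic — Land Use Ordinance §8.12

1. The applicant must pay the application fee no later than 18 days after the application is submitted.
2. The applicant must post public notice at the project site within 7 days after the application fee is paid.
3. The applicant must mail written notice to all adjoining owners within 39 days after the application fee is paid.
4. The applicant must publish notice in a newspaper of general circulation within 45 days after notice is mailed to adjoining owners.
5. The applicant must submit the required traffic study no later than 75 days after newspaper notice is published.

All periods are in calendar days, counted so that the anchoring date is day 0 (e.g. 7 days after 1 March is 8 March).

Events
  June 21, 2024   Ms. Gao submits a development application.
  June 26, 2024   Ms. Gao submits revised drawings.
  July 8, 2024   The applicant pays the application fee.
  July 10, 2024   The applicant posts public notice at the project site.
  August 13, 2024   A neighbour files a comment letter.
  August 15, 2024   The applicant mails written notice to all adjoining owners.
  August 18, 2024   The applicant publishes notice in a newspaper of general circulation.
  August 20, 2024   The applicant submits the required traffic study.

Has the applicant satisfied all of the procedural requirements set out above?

(1) due by June 21, 2024 + 18 days = July 9, 2024; done July 8, 2024 — timely.
(2) due by July 8, 2024 + 7 days = July 15, 2024; July 10, 2024 is within that limit.
(3) due by July 8, 2024 + 39 days = August 16, 2024; completed August 15, 2024, before the deadline.
(4) due by August 15, 2024 + 45 days = September 29, 2024; completed August 18, 2024, before the deadline.
(5) due by August 18, 2024 + 75 days = November 1, 2024; completed August 20, 2024, before the deadline.

Yes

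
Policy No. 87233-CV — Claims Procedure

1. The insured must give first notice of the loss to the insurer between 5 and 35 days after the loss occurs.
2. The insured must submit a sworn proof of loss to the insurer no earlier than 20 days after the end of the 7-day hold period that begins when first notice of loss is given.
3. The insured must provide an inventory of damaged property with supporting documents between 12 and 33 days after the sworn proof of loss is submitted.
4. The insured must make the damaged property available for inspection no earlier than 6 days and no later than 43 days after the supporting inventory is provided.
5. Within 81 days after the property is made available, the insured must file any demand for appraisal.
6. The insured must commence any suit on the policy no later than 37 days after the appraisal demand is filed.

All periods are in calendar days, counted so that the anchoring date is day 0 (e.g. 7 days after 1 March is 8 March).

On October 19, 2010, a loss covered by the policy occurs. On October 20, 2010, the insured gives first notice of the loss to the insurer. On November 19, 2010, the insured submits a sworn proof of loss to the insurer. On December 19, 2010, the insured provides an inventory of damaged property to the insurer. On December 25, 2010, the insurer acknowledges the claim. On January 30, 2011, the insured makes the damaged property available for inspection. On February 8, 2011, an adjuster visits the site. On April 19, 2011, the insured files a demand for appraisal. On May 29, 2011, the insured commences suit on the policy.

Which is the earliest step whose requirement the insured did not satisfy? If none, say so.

Step 1

Step 1: the window is 5–35 days after October 19, 2010 (when the loss occurs), so October 24, 2010 through November 23, 2010; done October 20, 2010 — 4 days before the window opened.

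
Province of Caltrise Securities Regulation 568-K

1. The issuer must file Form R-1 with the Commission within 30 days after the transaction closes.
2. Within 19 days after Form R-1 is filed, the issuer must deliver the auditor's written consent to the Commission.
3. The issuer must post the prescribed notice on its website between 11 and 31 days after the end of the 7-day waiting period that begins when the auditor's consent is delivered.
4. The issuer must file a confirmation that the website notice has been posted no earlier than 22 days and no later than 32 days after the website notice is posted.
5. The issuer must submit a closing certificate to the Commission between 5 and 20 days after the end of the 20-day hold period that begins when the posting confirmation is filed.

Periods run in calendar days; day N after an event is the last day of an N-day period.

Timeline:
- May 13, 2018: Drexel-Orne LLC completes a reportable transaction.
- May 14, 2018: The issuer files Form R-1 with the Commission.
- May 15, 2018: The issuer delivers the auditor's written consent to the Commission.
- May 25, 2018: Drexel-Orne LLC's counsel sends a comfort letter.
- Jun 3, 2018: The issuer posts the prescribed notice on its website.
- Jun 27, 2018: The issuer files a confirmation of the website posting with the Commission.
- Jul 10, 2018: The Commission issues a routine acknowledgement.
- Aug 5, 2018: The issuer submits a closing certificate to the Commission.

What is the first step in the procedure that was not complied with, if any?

(1) due by May 13, 2018 + 30 days = Jun 12, 2018; completed May 14, 2018, before the deadline.
(2) due by May 14, 2018 + 19 days = Jun 2, 2018; done May 15, 2018 — timely.
(3) the permitted window runs from May 22, 2018 + 11 = Jun 2, 2018 to May 22, 2018 + 31 = Jun 22, 2018; done Jun 3, 2018 — within the window.
(4) the permitted window runs from Jun 3, 2018 + 22 = Jun 25, 2018 to Jun 3, 2018 + 32 = Jul 5, 2018; done Jun 27, 2018 — within the window.
(5) the permitted window runs from Jul 17, 2018 + 5 = Jul 22, 2018 to Jul 17, 2018 + 20 = Aug 6, 2018; done Aug 5, 2018 — within the window.

None — every step was satisfied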